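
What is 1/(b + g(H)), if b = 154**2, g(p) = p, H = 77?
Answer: 1/23793 ≈ 4.2029e-5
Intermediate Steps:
b = 23716
1/(b + g(H)) = 1/(23716 + 77) = 1/23793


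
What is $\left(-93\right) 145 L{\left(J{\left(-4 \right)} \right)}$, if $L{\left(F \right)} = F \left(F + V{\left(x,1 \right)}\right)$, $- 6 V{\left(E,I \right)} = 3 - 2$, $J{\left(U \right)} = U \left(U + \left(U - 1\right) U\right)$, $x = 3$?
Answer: $-55378400$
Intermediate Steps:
$J{\left(U \right)} = U \left(U + U \left(-1 + U\right)\right)$ ($J{\left(U \right)} = U \left(U + \left(-1 + U\right) U\right) = U \left(U + U \left(-1 + U\right)\right)$)
$V{\left(E,I \right)} = - \frac{1}{6}$ ($V{\left(E,I \right)} = - \frac{3 - 2}{6} = \left(- \frac{1}{6}\right) 1 = - \frac{1}{6}$)
$L{\left(F \right)} = F \left(- \frac{1}{6} + F\right)$ ($L{\left(F \right)} = F \left(F - \frac{1}{6}\right) = F \left(- \frac{1}{6} + F\right)$)
$\left(-93\right) 145 L{\left(J{\left(-4 \right)} \right)} = \left(-93\right) 145 \left(-4\right)^{3} \left(- \frac{1}{6} + \left(-4\right)^{3}\right) = - 13485 \left(- 64 \left(- \frac{1}{6} - 64\right)\right) = - 13485 \left(\left(-64\right) \left(- \frac{385}{6}\right)\right) = \left(-13485\right) \frac{12320}{3} = -55378400$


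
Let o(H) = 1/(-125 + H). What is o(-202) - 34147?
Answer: -11166070/327 ≈ -34147.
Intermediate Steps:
o(-202) - 34147 = 1/(-125 - 202) - 34147 = 1/(-327) - 34147 = -1/327 - 34147 = -11166070/327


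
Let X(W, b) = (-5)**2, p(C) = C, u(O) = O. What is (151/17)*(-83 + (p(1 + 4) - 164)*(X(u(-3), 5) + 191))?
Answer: -5198477/17 ≈ -3.0579e+5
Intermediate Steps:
X(W, b) = 25
(151/17)*(-83 + (p(1 + 4) - 164)*(X(u(-3), 5) + 191)) = (151/17)*(-83 + ((1 + 4) - 164)*(25 + 191)) = (151*(1/17))*(-83 + (5 - 164)*216) = 151*(-83 - 159*216)/17 = 151*(-83 - 34344)/17 = (151/17)*(-34427) = -5198477/17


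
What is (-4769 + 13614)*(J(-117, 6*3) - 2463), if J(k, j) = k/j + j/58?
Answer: -43679965/2 ≈ -2.1840e+7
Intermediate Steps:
J(k, j) = j/58 + k/j (J(k, j) = k/j + j*(1/58) = k/j + j/58 = j/58 + k/j)
(-4769 + 13614)*(J(-117, 6*3) - 2463) = (-4769 + 13614)*(((6*3)/58 - 117/(6*3)) - 2463) = 8845*(((1/58)*18 - 117/18) - 2463) = 8845*((9/29 - 117*1/18) - 2463) = 8845*((9/29 - 13/2) - 2463) = 8845*(-359/58 - 2463) = 8845*(-143213/58) = -43679965/2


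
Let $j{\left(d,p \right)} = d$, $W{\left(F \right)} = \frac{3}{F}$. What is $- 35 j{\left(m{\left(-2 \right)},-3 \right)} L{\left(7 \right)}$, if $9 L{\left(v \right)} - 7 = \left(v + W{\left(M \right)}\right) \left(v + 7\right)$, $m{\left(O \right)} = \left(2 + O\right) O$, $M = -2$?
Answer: $0$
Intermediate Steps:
$m{\left(O \right)} = O \left(2 + O\right)$
$L{\left(v \right)} = \frac{7}{9} + \frac{\left(7 + v\right) \left(- \frac{3}{2} + v\right)}{9}$ ($L{\left(v \right)} = \frac{7}{9} + \frac{\left(v + \frac{3}{-2}\right) \left(v + 7\right)}{9} = \frac{7}{9} + \frac{\left(v + 3 \left(- \frac{1}{2}\right)\right) \left(7 + v\right)}{9} = \frac{7}{9} + \frac{\left(v - \frac{3}{2}\right) \left(7 + v\right)}{9} = \frac{7}{9} + \frac{\left(- \frac{3}{2} + v\right) \left(7 + v\right)}{9} = \frac{7}{9} + \frac{\left(7 + v\right) \left(- \frac{3}{2} + v\right)}{9}$)
$- 35 j{\left(m{\left(-2 \right)},-3 \right)} L{\left(7 \right)} = - 35 \left(- 2 \left(2 - 2\right)\right) \left(- \frac{7}{18} + \frac{7^{2}}{9} + \frac{11}{18} \cdot 7\right) = - 35 \left(\left(-2\right) 0\right) \left(- \frac{7}{18} + \frac{1}{9} \cdot 49 + \frac{77}{18}\right) = \left(-35\right) 0 \left(- \frac{7}{18} + \frac{49}{9} + \frac{77}{18}\right) = 0 \cdot \frac{28}{3} = 0$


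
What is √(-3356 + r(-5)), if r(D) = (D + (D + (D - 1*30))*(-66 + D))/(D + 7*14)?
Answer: I*√3195821/31 ≈ 57.667*I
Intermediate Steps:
r(D) = (D + (-66 + D)*(-30 + 2*D))/(98 + D) (r(D) = (D + (D + (D - 30))*(-66 + D))/(D + 98) = (D + (D + (-30 + D))*(-66 + D))/(98 + D) = (D + (-30 + 2*D)*(-66 + D))/(98 + D) = (D + (-66 + D)*(-30 + 2*D))/(98 + D))
√(-3356 + r(-5)) = √(-3356 + (1980 - 161*(-5) + 2*(-5)²)/(98 - 5)) = √(-3356 + (1980 + 805 + 2*25)/93) = √(-3356 + (1980 + 805 + 50)/93) = √(-3356 + (1/93)*2835) = √(-3356 + 945/31) = √(-103091/31) = I*√3195821/31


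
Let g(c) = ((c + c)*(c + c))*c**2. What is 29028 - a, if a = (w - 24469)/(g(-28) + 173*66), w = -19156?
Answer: 71700422801/2470042 ≈ 29028.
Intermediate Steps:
g(c) = 4*c**4 (g(c) = ((2*c)*(2*c))*c**2 = (4*c**2)*c**2 = 4*c**4)
a = -43625/2470042 (a = (-19156 - 24469)/(4*(-28)**4 + 173*66) = -43625/(4*614656 + 11418) = -43625/(2458624 + 11418) = -43625/2470042 ≈ -0.017662)
29028 - a = 29028 - 1*(-43625/2470042) = 29028 + 43625/2470042 = 71700422801/2470042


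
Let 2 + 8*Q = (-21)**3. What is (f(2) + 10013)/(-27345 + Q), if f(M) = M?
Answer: -80120/228023 ≈ -0.35137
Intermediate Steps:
Q = -9263/8 (Q = -1/4 + (1/8)*(-21)**3 = -1/4 + (1/8)*(-9261) = -1/4 - 9261/8 = -9263/8 ≈ -1157.9)
(f(2) + 10013)/(-27345 + Q) = (2 + 10013)/(-27345 - 9263/8) = 10015/(-228023/8) = 10015*(-8/228023) = -80120/228023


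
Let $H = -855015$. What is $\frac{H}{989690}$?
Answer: $- \frac{171003}{197938} \approx -0.86392$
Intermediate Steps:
$\frac{H}{989690} = - \frac{855015}{989690} = \left(-855015\right) \frac{1}{989690} = - \frac{171003}{197938}$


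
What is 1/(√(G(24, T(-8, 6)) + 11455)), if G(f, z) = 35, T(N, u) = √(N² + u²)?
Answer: √11490/11490 ≈ 0.0093291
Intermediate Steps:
1/(√(G(24, T(-8, 6)) + 11455)) = 1/(√(35 + 11455)) = 1/(√11490) = √11490/11490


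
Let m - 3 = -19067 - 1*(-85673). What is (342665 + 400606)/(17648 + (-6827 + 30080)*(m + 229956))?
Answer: 743271/6896043593 ≈ 0.00010778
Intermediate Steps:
m = 66609 (m = 3 + (-19067 - 1*(-85673)) = 3 + (-19067 + 85673) = 3 + 66606 = 66609)
(342665 + 400606)/(17648 + (-6827 + 30080)*(m + 229956)) = (342665 + 400606)/(17648 + (-6827 + 30080)*(66609 + 229956)) = 743271/(17648 + 23253*296565) = 743271/(17648 + 6896025945) = 743271/6896043593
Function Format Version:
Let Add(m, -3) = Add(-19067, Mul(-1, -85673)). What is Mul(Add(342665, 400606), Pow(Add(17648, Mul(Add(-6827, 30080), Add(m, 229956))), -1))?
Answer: Rational(743271, 6896043593) ≈ 0.00010778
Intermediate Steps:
m = 66609 (m = Add(3, Add(-19067, Mul(-1, -85673))) = Add(3, Add(-19067, 85673)) = Add(3, 66606) = 66609)
Mul(Add(342665, 400606), Pow(Add(17648, Mul(Add(-6827, 30080), Add(m, 229956))), -1)) = Mul(Add(342665, 400606), Pow(Add(17648, Mul(Add(-6827, 30080), Add(66609, 229956))), -1)) = Mul(743271, Pow(Add(17648, Mul(23253, 296565)), -1)) = Mul(743271, Pow(Add(17648, 6896025945), -1)) = Mul(743271, Pow(6896043593, -1)) = Mul(743271, Rational(1, 6896043593)) = Rational(743271, 6896043593)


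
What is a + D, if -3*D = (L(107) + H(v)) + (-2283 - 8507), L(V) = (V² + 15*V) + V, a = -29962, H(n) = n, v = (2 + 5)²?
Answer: -92306/3 ≈ -30769.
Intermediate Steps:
v = 49 (v = 7² = 49)
L(V) = V² + 16*V
D = -2420/3 (D = -((107*(16 + 107) + 49) + (-2283 - 8507))/3 = -((107*123 + 49) - 10790)/3 = -((13161 + 49) - 10790)/3 = -(13210 - 10790)/3 = -⅓*2420 = -2420/3 ≈ -806.67)
a + D = -29962 - 2420/3 = -92306/3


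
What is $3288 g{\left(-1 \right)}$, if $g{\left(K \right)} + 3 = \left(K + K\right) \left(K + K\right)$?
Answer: $3288$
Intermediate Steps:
$g{\left(K \right)} = -3 + 4 K^{2}$ ($g{\left(K \right)} = -3 + \left(K + K\right) \left(K + K\right) = -3 + 2 K 2 K = -3 + 4 K^{2}$)
$3288 g{\left(-1 \right)} = 3288 \left(-3 + 4 \left(-1\right)^{2}\right) = 3288 \left(-3 + 4 \cdot 1\right) = 3288 \left(-3 + 4\right) = 3288 \cdot 1 = 3288$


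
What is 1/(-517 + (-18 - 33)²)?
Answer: 1/2084 ≈ 0.00047985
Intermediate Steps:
1/(-517 + (-18 - 33)²) = 1/(-517 + (-51)²) = 1/(-517 + 2601) = 1/2084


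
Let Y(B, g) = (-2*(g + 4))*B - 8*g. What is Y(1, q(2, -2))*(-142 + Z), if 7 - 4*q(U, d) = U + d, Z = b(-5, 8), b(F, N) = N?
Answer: 3417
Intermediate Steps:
Z = 8
q(U, d) = 7/4 - U/4 - d/4 (q(U, d) = 7/4 - (U + d)/4 = 7/4 + (-U/4 - d/4) = 7/4 - U/4 - d/4)
Y(B, g) = -8*g + B*(-8 - 2*g) (Y(B, g) = (-2*(4 + g))*B - 8*g = (-8 - 2*g)*B - 8*g = B*(-8 - 2*g) - 8*g = -8*g + B*(-8 - 2*g))
Y(1, q(2, -2))*(-142 + Z) = (-8*1 - 8*(7/4 - 1/4*2 - 1/4*(-2)) - 2*1*(7/4 - 1/4*2 - 1/4*(-2)))*(-142 + 8) = (-8 - 8*(7/4 - 1/2 + 1/2) - 2*1*(7/4 - 1/2 + 1/2))*(-134) = (-8 - 8*7/4 - 2*1*7/4)*(-134) = (-8 - 14 - 7/2)*(-134) = -51/2*(-134) = 3417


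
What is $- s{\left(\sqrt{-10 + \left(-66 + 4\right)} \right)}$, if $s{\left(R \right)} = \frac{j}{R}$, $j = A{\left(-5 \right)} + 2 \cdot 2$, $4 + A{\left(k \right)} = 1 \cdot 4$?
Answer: $\frac{i \sqrt{2}}{3} \approx 0.4714 i$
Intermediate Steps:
$A{\left(k \right)} = 0$ ($A{\left(k \right)} = -4 + 1 \cdot 4 = -4 + 4 = 0$)
$j = 4$ ($j = 0 + 2 \cdot 2 = 0 + 4 = 4$)
$s{\left(R \right)} = \frac{4}{R}$
$- s{\left(\sqrt{-10 + \left(-66 + 4\right)} \right)} = - \frac{4}{\sqrt{-10 + \left(-66 + 4\right)}} = - \frac{4}{\sqrt{-10 - 62}} = - \frac{4}{\sqrt{-72}} = - \frac{4}{6 i \sqrt{2}} = - 4 \left(- \frac{i \sqrt{2}}{12}\right) = - \frac{\left(-1\right) i \sqrt{2}}{3} = \frac{i \sqrt{2}}{3}$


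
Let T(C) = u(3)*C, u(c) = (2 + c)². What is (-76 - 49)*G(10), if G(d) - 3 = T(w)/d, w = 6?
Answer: -2250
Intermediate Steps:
T(C) = 25*C (T(C) = (2 + 3)²*C = 5²*C = 25*C)
G(d) = 3 + 150/d (G(d) = 3 + (25*6)/d = 3 + 150/d)
(-76 - 49)*G(10) = (-76 - 49)*(3 + 150/10) = -125*(3 + 150*(⅒)) = -125*(3 + 15) = -125*18 = -2250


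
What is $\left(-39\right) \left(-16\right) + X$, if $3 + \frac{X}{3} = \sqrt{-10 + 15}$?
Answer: $615 + 3 \sqrt{5} \approx 621.71$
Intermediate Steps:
$X = -9 + 3 \sqrt{5}$ ($X = -9 + 3 \sqrt{-10 + 15} = -9 + 3 \sqrt{5} \approx -2.2918$)
$\left(-39\right) \left(-16\right) + X = \left(-39\right) \left(-16\right) - \left(9 - 3 \sqrt{5}\right) = 624 - \left(9 - 3 \sqrt{5}\right) = 615 + 3 \sqrt{5}$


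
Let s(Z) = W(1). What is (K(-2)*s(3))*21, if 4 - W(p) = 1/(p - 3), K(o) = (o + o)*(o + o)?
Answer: 1512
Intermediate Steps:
K(o) = 4*o² (K(o) = (2*o)*(2*o) = 4*o²)
W(p) = 4 - 1/(-3 + p) (W(p) = 4 - 1/(p - 3) = 4 - 1/(-3 + p))
s(Z) = 9/2 (s(Z) = (-13 + 4*1)/(-3 + 1) = (-13 + 4)/(-2) = -½*(-9) = 9/2)
(K(-2)*s(3))*21 = ((4*(-2)²)*(9/2))*21 = ((4*4)*(9/2))*21 = (16*(9/2))*21 = 72*21 = 1512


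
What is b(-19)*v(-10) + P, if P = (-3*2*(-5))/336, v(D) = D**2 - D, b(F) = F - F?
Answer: 5/56 ≈ 0.089286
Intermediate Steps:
b(F) = 0
P = 5/56 (P = -6*(-5)*(1/336) = 30*(1/336) = 5/56 ≈ 0.089286)
b(-19)*v(-10) + P = 0*(-10*(-1 - 10)) + 5/56 = 0*(-10*(-11)) + 5/56 = 0*110 + 5/56 = 0 + 5/56 = 5/56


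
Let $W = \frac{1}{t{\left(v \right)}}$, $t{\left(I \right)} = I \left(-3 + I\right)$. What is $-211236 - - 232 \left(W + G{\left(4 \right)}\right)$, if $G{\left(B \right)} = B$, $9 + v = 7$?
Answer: $- \frac{1051424}{5} \approx -2.1028 \cdot 10^{5}$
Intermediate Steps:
$v = -2$ ($v = -9 + 7 = -2$)
$W = \frac{1}{10}$ ($W = \frac{1}{\left(-2\right) \left(-3 - 2\right)} = \frac{1}{\left(-2\right) \left(-5\right)} = \frac{1}{10} \approx 0.1$)
$-211236 - - 232 \left(W + G{\left(4 \right)}\right) = -211236 - - 232 \left(\frac{1}{10} + 4\right) = -211236 - \left(-232\right) \frac{41}{10} = -211236 - - \frac{4756}{5} = -211236 + \frac{4756}{5} = - \frac{1051424}{5}$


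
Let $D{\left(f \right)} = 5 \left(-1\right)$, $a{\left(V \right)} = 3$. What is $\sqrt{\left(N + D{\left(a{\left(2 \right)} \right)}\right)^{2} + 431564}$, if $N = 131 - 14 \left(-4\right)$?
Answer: $12 \sqrt{3227} \approx 681.68$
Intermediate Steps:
$N = 187$ ($N = 131 - -56 = 131 + 56 = 187$)
$D{\left(f \right)} = -5$
$\sqrt{\left(N + D{\left(a{\left(2 \right)} \right)}\right)^{2} + 431564} = \sqrt{\left(187 - 5\right)^{2} + 431564} = \sqrt{182^{2} + 431564} = \sqrt{33124 + 431564} = \sqrt{464688} = 12 \sqrt{3227}$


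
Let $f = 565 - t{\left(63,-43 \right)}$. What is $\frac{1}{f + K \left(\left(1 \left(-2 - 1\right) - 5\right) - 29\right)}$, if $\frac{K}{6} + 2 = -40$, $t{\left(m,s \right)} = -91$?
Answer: $\frac{1}{9980} \approx 0.0001002$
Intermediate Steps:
$K = -252$ ($K = -12 + 6 \left(-40\right) = -12 - 240 = -252$)
$f = 656$ ($f = 565 - -91 = 565 + 91 = 656$)
$\frac{1}{f + K \left(\left(1 \left(-2 - 1\right) - 5\right) - 29\right)} = \frac{1}{656 - 252 \left(\left(1 \left(-2 - 1\right) - 5\right) - 29\right)} = \frac{1}{656 - 252 \left(\left(1 \left(-3\right) - 5\right) - 29\right)} = \frac{1}{656 - 252 \left(\left(-3 - 5\right) - 29\right)} = \frac{1}{656 - 252 \left(-8 - 29\right)} = \frac{1}{656 - -9324} = \frac{1}{656 + 9324} = \frac{1}{9980}$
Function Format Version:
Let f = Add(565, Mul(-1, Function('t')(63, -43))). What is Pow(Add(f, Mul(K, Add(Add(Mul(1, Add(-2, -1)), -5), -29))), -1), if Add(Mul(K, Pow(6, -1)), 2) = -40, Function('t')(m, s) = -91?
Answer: Rational(1, 9980) ≈ 0.00010020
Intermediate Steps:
K = -252 (K = Add(-12, Mul(6, -40)) = Add(-12, -240) = -252)
f = 656 (f = Add(565, Mul(-1, -91)) = Add(565, 91) = 656)
Pow(Add(f, Mul(K, Add(Add(Mul(1, Add(-2, -1)), -5), -29))), -1) = Pow(Add(656, Mul(-252, Add(Add(Mul(1, Add(-2, -1)), -5), -29))), -1) = Pow(Add(656, Mul(-252, Add(Add(Mul(1, -3), -5), -29))), -1) = Pow(Add(656, Mul(-252, Add(Add(-3, -5), -29))), -1) = Pow(Add(656, Mul(-252, Add(-8, -29))), -1) = Pow(Add(656, Mul(-252, -37)), -1) = Pow(Add(656, 9324), -1) = Pow(9980, -1) = Rational(1, 9980)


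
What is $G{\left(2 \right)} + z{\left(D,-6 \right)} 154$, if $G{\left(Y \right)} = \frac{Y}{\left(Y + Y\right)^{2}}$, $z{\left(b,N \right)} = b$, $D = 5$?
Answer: $\frac{6161}{8} \approx 770.13$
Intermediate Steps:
$G{\left(Y \right)} = \frac{1}{4 Y}$ ($G{\left(Y \right)} = \frac{Y}{\left(2 Y\right)^{2}} = \frac{Y}{4 Y^{2}} = Y \frac{1}{4 Y^{2}} = \frac{1}{4 Y}$)
$G{\left(2 \right)} + z{\left(D,-6 \right)} 154 = \frac{1}{4 \cdot 2} + 5 \cdot 154 = \frac{1}{4} \cdot \frac{1}{2} + 770 = \frac{1}{8} + 770 = \frac{6161}{8}$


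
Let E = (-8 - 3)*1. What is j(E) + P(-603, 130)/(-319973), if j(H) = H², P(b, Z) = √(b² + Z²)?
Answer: 121 - √380509/319973 ≈ 121.00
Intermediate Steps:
P(b, Z) = √(Z² + b²)
E = -11 (E = -11*1 = -11)
j(E) + P(-603, 130)/(-319973) = (-11)² + √(130² + (-603)²)/(-319973) = 121 + √(16900 + 363609)*(-1/319973) = 121 + √380509*(-1/319973) = 121 - √380509/319973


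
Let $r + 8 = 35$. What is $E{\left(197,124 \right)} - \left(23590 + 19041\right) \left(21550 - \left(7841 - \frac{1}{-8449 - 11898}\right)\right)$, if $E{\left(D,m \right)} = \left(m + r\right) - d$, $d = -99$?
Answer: $- \frac{11891359098132}{20347} \approx -5.8443 \cdot 10^{8}$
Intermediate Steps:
$r = 27$ ($r = -8 + 35 = 27$)
$E{\left(D,m \right)} = 126 + m$ ($E{\left(D,m \right)} = \left(m + 27\right) - -99 = \left(27 + m\right) + 99 = 126 + m$)
$E{\left(197,124 \right)} - \left(23590 + 19041\right) \left(21550 - \left(7841 - \frac{1}{-8449 - 11898}\right)\right) = \left(126 + 124\right) - \left(23590 + 19041\right) \left(21550 - \left(7841 - \frac{1}{-8449 - 11898}\right)\right) = 250 - 42631 \left(21550 - \left(7841 - \frac{1}{-20347}\right)\right) = 250 - 42631 \left(21550 - \frac{159540828}{20347}\right) = 250 - 42631 \cdot \frac{278937022}{20347} = 250 - \frac{11891364184882}{20347} = - \frac{11891359098132}{20347}$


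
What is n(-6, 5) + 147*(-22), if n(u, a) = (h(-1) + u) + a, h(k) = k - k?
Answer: -3235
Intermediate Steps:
h(k) = 0
n(u, a) = a + u (n(u, a) = (0 + u) + a = u + a = a + u)
n(-6, 5) + 147*(-22) = (5 - 6) + 147*(-22) = -1 - 3234 = -3235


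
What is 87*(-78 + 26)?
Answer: -4524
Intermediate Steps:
87*(-78 + 26) = 87*(-52) = -4524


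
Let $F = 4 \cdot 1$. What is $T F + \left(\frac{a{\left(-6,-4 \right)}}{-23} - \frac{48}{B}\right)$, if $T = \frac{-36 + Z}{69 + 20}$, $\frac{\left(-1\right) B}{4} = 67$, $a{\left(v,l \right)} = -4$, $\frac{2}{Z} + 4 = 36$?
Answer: $- \frac{692411}{548596} \approx -1.2622$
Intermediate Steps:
$Z = \frac{1}{16}$ ($Z = \frac{2}{-4 + 36} = \frac{2}{32} = 2 \cdot \frac{1}{32} = \frac{1}{16} \approx 0.0625$)
$B = -268$ ($B = \left(-4\right) 67 = -268$)
$T = - \frac{575}{1424}$ ($T = \frac{-36 + \frac{1}{16}}{69 + 20} = - \frac{575}{16 \cdot 89} = \left(- \frac{575}{16}\right) \frac{1}{89} = - \frac{575}{1424} \approx -0.40379$)
$F = 4$
$T F + \left(\frac{a{\left(-6,-4 \right)}}{-23} - \frac{48}{B}\right) = \left(- \frac{575}{1424}\right) 4 - \left(- \frac{12}{67} - \frac{4}{23}\right) = - \frac{575}{356} - - \frac{544}{1541} = - \frac{575}{356} + \left(\frac{4}{23} + \frac{12}{67}\right) = - \frac{575}{356} + \frac{544}{1541} = - \frac{692411}{548596}$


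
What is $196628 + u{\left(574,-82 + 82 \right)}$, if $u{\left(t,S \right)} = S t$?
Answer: $196628$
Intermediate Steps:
$196628 + u{\left(574,-82 + 82 \right)} = 196628 + \left(-82 + 82\right) 574 = 196628 + 0 \cdot 574 = 196628 + 0 = 196628$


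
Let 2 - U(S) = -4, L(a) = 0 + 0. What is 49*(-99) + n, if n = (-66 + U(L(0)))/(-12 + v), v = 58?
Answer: -111603/23 ≈ -4852.3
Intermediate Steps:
L(a) = 0
U(S) = 6 (U(S) = 2 - 1*(-4) = 2 + 4 = 6)
n = -30/23 (n = (-66 + 6)/(-12 + 58) = -60/46 = -60*1/46 = -30/23 ≈ -1.3043)
49*(-99) + n = 49*(-99) - 30/23 = -4851 - 30/23 = -111603/23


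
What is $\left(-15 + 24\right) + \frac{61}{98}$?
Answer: $\frac{943}{98} \approx 9.6225$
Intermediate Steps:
$\left(-15 + 24\right) + \frac{61}{98} = 9 + 61 \cdot \frac{1}{98} = 9 + \frac{61}{98} = \frac{943}{98}$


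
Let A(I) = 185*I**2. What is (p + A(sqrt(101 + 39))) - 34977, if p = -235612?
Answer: -244689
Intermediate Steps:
(p + A(sqrt(101 + 39))) - 34977 = (-235612 + 185*(sqrt(101 + 39))**2) - 34977 = (-235612 + 185*(sqrt(140))**2) - 34977 = (-235612 + 185*(2*sqrt(35))**2) - 34977 = (-235612 + 185*140) - 34977 = (-235612 + 25900) - 34977 = -209712 - 34977 = -244689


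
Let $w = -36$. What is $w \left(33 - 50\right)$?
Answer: $612$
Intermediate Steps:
$w \left(33 - 50\right) = - 36 \left(33 - 50\right) = \left(-36\right) \left(-17\right) = 612$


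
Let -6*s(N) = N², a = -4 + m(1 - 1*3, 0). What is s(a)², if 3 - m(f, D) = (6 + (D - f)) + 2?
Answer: 14641/36 ≈ 406.69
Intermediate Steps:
m(f, D) = -5 + f - D (m(f, D) = 3 - ((6 + (D - f)) + 2) = 3 - ((6 + D - f) + 2) = 3 - (8 + D - f) = 3 + (-8 + f - D) = -5 + f - D)
a = -11 (a = -4 + (-5 + (1 - 1*3) - 1*0) = -4 + (-5 + (1 - 3) + 0) = -4 + (-5 - 2 + 0) = -4 - 7 = -11)
s(N) = -N²/6
s(a)² = (-⅙*(-11)²)² = (-⅙*121)² = (-121/6)² = 14641/36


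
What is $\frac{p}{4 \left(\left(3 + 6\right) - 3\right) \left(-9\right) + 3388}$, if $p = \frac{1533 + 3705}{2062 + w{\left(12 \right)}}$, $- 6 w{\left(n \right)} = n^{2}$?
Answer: $\frac{2619}{3232268} \approx 0.00081027$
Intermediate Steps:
$w{\left(n \right)} = - \frac{n^{2}}{6}$
$p = \frac{2619}{1019}$ ($p = \frac{1533 + 3705}{2062 - \frac{12^{2}}{6}} = \frac{5238}{2062 - 24} = \frac{5238}{2038} = 5238 \cdot \frac{1}{2038} = \frac{2619}{1019} \approx 2.5702$)
$\frac{p}{4 \left(\left(3 + 6\right) - 3\right) \left(-9\right) + 3388} = \frac{2619}{1019 \left(4 \left(\left(3 + 6\right) - 3\right) \left(-9\right) + 3388\right)} = \frac{2619}{1019 \left(4 \left(9 - 3\right) \left(-9\right) + 3388\right)} = \frac{2619}{1019 \left(4 \cdot 6 \left(-9\right) + 3388\right)} = \frac{2619}{1019 \left(24 \left(-9\right) + 3388\right)} = \frac{2619}{1019 \left(-216 + 3388\right)} = \frac{2619}{1019 \cdot 3172} = \frac{2619}{1019} \cdot \frac{1}{3172} = \frac{2619}{3232268}$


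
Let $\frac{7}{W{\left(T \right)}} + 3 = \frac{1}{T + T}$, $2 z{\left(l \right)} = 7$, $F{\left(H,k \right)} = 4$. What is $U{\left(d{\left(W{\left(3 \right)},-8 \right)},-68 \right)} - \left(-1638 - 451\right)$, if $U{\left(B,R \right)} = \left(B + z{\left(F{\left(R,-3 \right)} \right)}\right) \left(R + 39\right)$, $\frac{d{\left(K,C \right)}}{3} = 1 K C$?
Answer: $\frac{9111}{34} \approx 267.97$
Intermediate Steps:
$z{\left(l \right)} = \frac{7}{2}$ ($z{\left(l \right)} = \frac{1}{2} \cdot 7 = \frac{7}{2}$)
$W{\left(T \right)} = \frac{7}{-3 + \frac{1}{2 T}}$ ($W{\left(T \right)} = \frac{7}{-3 + \frac{1}{T + T}} = \frac{7}{-3 + \frac{1}{2 T}}$)
$d{\left(K,C \right)} = 3 C K$ ($d{\left(K,C \right)} = 3 \cdot 1 K C = 3 K C = 3 C K$)
$U{\left(B,R \right)} = \left(39 + R\right) \left(\frac{7}{2} + B\right)$ ($U{\left(B,R \right)} = \left(B + \frac{7}{2}\right) \left(R + 39\right) = \left(\frac{7}{2} + B\right) \left(39 + R\right) = \left(39 + R\right) \left(\frac{7}{2} + B\right)$)
$U{\left(d{\left(W{\left(3 \right)},-8 \right)},-68 \right)} - \left(-1638 - 451\right) = \left(\frac{273}{2} + 39 \cdot 3 \left(-8\right) \left(\left(-14\right) 3 \frac{1}{-1 + 6 \cdot 3}\right) + \frac{7}{2} \left(-68\right) + 3 \left(-8\right) \left(\left(-14\right) 3 \frac{1}{-1 + 6 \cdot 3}\right) \left(-68\right)\right) - \left(-1638 - 451\right) = \left(\frac{273}{2} + 39 \cdot 3 \left(-8\right) \left(\left(-14\right) 3 \frac{1}{-1 + 18}\right) - 238 + 3 \left(-8\right) \left(\left(-14\right) 3 \frac{1}{-1 + 18}\right) \left(-68\right)\right) - -2089 = \left(\frac{273}{2} + 39 \cdot 3 \left(-8\right) \left(\left(-14\right) 3 \cdot \frac{1}{17}\right) - 238 + 3 \left(-8\right) \left(\left(-14\right) 3 \cdot \frac{1}{17}\right) \left(-68\right)\right) + 2089 = \left(\frac{273}{2} + 39 \cdot 3 \left(-8\right) \left(- \frac{42}{17}\right) - 238 + 3 \left(-8\right) \left(- \frac{42}{17}\right) \left(-68\right)\right) + 2089 = \left(\frac{273}{2} + 39 \cdot \frac{1008}{17} - 238 + \frac{1008}{17} \left(-68\right)\right) + 2089 = \left(\frac{273}{2} + \frac{39312}{17} - 238 - 4032\right) + 2089 = - \frac{61915}{34} + 2089 = \frac{9111}{34}$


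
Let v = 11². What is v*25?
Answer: 3025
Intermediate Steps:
v = 121
v*25 = 121*25 = 3025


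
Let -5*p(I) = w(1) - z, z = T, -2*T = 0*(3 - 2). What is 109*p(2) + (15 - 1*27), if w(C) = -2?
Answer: 158/5 ≈ 31.600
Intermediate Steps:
T = 0 (T = -0*(3 - 2) = -0 = -1/2*0 = 0)
z = 0
p(I) = 2/5 (p(I) = -(-2 - 1*0)/5 = -(-2 + 0)/5 = -1/5*(-2) = 2/5)
109*p(2) + (15 - 1*27) = 109*(2/5) + (15 - 1*27) = 218/5 + (15 - 27) = 218/5 - 12 = 158/5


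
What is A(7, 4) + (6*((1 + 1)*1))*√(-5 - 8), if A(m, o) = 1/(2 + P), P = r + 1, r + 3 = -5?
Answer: -⅕ + 12*I*√13 ≈ -0.2 + 43.267*I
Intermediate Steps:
r = -8 (r = -3 - 5 = -8)
P = -7 (P = -8 + 1 = -7)
A(m, o) = -⅕ (A(m, o) = 1/(2 - 7) = 1/(-5) = -⅕)
A(7, 4) + (6*((1 + 1)*1))*√(-5 - 8) = -⅕ + (6*((1 + 1)*1))*√(-5 - 8) = -⅕ + (6*(2*1))*√(-13) = -⅕ + (6*2)*(I*√13) = -⅕ + 12*(I*√13) = -⅕ + 12*I*√13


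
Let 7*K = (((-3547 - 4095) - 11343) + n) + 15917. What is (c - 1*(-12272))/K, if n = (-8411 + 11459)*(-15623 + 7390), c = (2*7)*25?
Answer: -44177/12548626 ≈ -0.0035205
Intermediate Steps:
c = 350 (c = 14*25 = 350)
n = -25094184 (n = 3048*(-8233) = -25094184)
K = -25097252/7 (K = ((((-3547 - 4095) - 11343) - 25094184) + 15917)/7 = (((-7642 - 11343) - 25094184) + 15917)/7 = ((-18985 - 25094184) + 15917)/7 = (-25113169 + 15917)/7 = (1/7)*(-25097252) = -25097252/7 ≈ -3.5853e+6)
(c - 1*(-12272))/K = (350 - 1*(-12272))/(-25097252/7) = (350 + 12272)*(-7/25097252) = 12622*(-7/25097252) = -44177/12548626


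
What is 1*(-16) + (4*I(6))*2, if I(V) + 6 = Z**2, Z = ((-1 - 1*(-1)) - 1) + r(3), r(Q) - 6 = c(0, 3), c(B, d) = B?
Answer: 136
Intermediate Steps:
r(Q) = 6 (r(Q) = 6 + 0 = 6)
Z = 5 (Z = ((-1 - 1*(-1)) - 1) + 6 = ((-1 + 1) - 1) + 6 = (0 - 1) + 6 = -1 + 6 = 5)
I(V) = 19 (I(V) = -6 + 5**2 = -6 + 25 = 19)
1*(-16) + (4*I(6))*2 = 1*(-16) + (4*19)*2 = -16 + 76*2 = -16 + 152 = 136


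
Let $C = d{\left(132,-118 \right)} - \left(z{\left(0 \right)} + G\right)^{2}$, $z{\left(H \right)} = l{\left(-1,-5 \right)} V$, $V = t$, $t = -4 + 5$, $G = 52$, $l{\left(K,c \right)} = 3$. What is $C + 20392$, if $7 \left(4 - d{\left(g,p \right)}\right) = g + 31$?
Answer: $\frac{121434}{7} \approx 17348.0$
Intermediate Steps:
$d{\left(g,p \right)} = - \frac{3}{7} - \frac{g}{7}$ ($d{\left(g,p \right)} = 4 - \frac{g + 31}{7} = 4 - \frac{31 + g}{7} = 4 - \left(\frac{31}{7} + \frac{g}{7}\right) = - \frac{3}{7} - \frac{g}{7}$)
$t = 1$
$V = 1$
$z{\left(H \right)} = 3$ ($z{\left(H \right)} = 3 \cdot 1 = 3$)
$C = - \frac{21310}{7}$ ($C = \left(- \frac{3}{7} - \frac{132}{7}\right) - \left(3 + 52\right)^{2} = \left(- \frac{3}{7} - \frac{132}{7}\right) - 55^{2} = - \frac{135}{7} - 3025 = - \frac{21310}{7} \approx -3044.3$)
$C + 20392 = - \frac{21310}{7} + 20392 = \frac{121434}{7}$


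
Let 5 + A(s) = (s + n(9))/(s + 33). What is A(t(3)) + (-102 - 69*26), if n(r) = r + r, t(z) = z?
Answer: -22805/12 ≈ -1900.4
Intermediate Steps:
n(r) = 2*r
A(s) = -5 + (18 + s)/(33 + s) (A(s) = -5 + (s + 2*9)/(s + 33) = -5 + (s + 18)/(33 + s) = -5 + (18 + s)/(33 + s))
A(t(3)) + (-102 - 69*26) = (-147 - 4*3)/(33 + 3) + (-102 - 69*26) = (-147 - 12)/36 + (-102 - 1794) = (1/36)*(-159) - 1896 = -53/12 - 1896 = -22805/12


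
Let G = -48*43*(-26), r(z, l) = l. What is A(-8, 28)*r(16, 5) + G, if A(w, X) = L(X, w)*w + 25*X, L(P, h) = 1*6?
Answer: 56924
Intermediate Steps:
L(P, h) = 6
A(w, X) = 6*w + 25*X
G = 53664 (G = -2064*(-26) = 53664)
A(-8, 28)*r(16, 5) + G = (6*(-8) + 25*28)*5 + 53664 = (-48 + 700)*5 + 53664 = 652*5 + 53664 = 3260 + 53664 = 56924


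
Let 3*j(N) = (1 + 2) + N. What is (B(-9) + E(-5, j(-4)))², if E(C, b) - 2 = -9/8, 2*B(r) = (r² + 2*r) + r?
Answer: 49729/64 ≈ 777.02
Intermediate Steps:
j(N) = 1 + N/3 (j(N) = ((1 + 2) + N)/3 = (3 + N)/3 = 1 + N/3)
B(r) = r²/2 + 3*r/2 (B(r) = ((r² + 2*r) + r)/2 = (r² + 3*r)/2 = r²/2 + 3*r/2)
E(C, b) = 7/8 (E(C, b) = 2 - 9/8 = 7/8)
(B(-9) + E(-5, j(-4)))² = ((½)*(-9)*(3 - 9) + 7/8)² = ((½)*(-9)*(-6) + 7/8)² = (27 + 7/8)² = (223/8)² = 49729/64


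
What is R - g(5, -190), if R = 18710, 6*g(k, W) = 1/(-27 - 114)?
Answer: 15828661/846 ≈ 18710.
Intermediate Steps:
g(k, W) = -1/846 (g(k, W) = 1/(6*(-27 - 114)) = (1/6)/(-141) = (1/6)*(-1/141) = -1/846)
R - g(5, -190) = 18710 - 1*(-1/846) = 18710 + 1/846 = 15828661/846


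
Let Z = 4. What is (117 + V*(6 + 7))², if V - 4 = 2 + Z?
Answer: 61009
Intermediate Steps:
V = 10 (V = 4 + (2 + 4) = 4 + 6 = 10)
(117 + V*(6 + 7))² = (117 + 10*(6 + 7))² = (117 + 10*13)² = (117 + 130)² = 247² = 61009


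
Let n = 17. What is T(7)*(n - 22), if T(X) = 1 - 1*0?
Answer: -5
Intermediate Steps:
T(X) = 1 (T(X) = 1 + 0 = 1)
T(7)*(n - 22) = 1*(17 - 22) = 1*(-5) = -5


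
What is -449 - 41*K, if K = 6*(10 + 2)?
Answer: -3401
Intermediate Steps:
K = 72 (K = 6*12 = 72)
-449 - 41*K = -449 - 41*72 = -449 - 2952 = -3401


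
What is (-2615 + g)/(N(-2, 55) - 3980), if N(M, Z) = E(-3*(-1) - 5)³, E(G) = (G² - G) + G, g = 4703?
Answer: -522/979 ≈ -0.53320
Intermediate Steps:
E(G) = G²
N(M, Z) = 64 (N(M, Z) = ((-3*(-1) - 5)²)³ = ((3 - 5)²)³ = ((-2)²)³ = 4³ = 64)
(-2615 + g)/(N(-2, 55) - 3980) = (-2615 + 4703)/(64 - 3980) = 2088/(-3916) = 2088*(-1/3916) = -522/979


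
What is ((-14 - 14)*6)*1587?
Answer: -266616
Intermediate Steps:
((-14 - 14)*6)*1587 = -28*6*1587 = -168*1587 = -266616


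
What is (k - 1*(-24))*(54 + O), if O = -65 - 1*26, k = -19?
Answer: -185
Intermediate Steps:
O = -91 (O = -65 - 26 = -91)
(k - 1*(-24))*(54 + O) = (-19 - 1*(-24))*(54 - 91) = (-19 + 24)*(-37) = 5*(-37) = -185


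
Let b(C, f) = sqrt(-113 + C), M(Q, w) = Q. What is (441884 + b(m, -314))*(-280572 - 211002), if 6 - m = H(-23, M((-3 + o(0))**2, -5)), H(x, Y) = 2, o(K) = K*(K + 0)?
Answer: -217218685416 - 491574*I*sqrt(109) ≈ -2.1722e+11 - 5.1322e+6*I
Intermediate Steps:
o(K) = K**2 (o(K) = K*K = K**2)
m = 4 (m = 6 - 1*2 = 6 - 2 = 4)
(441884 + b(m, -314))*(-280572 - 211002) = (441884 + sqrt(-113 + 4))*(-280572 - 211002) = (441884 + sqrt(-109))*(-491574) = (441884 + I*sqrt(109))*(-491574) = -217218685416 - 491574*I*sqrt(109)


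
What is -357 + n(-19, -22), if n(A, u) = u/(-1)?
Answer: -335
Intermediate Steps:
n(A, u) = -u (n(A, u) = u*(-1) = -u)
-357 + n(-19, -22) = -357 - 1*(-22) = -357 + 22 = -335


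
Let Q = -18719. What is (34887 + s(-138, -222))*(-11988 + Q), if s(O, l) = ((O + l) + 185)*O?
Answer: -1812849159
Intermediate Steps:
s(O, l) = O*(185 + O + l) (s(O, l) = (185 + O + l)*O = O*(185 + O + l))
(34887 + s(-138, -222))*(-11988 + Q) = (34887 - 138*(185 - 138 - 222))*(-11988 - 18719) = (34887 - 138*(-175))*(-30707) = (34887 + 24150)*(-30707) = 59037*(-30707) = -1812849159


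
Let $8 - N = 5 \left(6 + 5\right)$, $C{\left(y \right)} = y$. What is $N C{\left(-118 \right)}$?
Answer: $5546$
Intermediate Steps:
$N = -47$ ($N = 8 - 5 \left(6 + 5\right) = 8 - 5 \cdot 11 = 8 - 55 = -47$)
$N C{\left(-118 \right)} = \left(-47\right) \left(-118\right) = 5546$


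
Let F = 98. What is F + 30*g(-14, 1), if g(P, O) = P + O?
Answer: -292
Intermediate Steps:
g(P, O) = O + P
F + 30*g(-14, 1) = 98 + 30*(1 - 14) = 98 + 30*(-13) = 98 - 390 = -292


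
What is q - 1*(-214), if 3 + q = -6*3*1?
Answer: 193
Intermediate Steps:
q = -21 (q = -3 - 6*3*1 = -3 - 18*1 = -3 - 18 = -21)
q - 1*(-214) = -21 - 1*(-214) = -21 + 214 = 193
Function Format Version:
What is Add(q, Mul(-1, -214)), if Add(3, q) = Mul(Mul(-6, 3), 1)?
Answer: 193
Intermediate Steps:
q = -21 (q = Add(-3, Mul(Mul(-6, 3), 1)) = Add(-3, Mul(-18, 1)) = Add(-3, -18) = -21)
Add(q, Mul(-1, -214)) = Add(-21, Mul(-1, -214)) = Add(-21, 214) = 193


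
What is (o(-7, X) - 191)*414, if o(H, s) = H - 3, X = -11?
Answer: -83214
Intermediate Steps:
o(H, s) = -3 + H
(o(-7, X) - 191)*414 = ((-3 - 7) - 191)*414 = (-10 - 191)*414 = -201*414 = -83214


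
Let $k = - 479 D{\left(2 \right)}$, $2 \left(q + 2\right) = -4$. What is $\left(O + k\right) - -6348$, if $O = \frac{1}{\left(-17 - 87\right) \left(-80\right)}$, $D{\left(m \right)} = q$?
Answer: $\frac{68756481}{8320} \approx 8264.0$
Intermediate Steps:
$q = -4$ ($q = -2 + \frac{1}{2} \left(-4\right) = -2 - 2 = -4$)
$D{\left(m \right)} = -4$
$k = 1916$ ($k = \left(-479\right) \left(-4\right) = 1916$)
$O = \frac{1}{8320}$ ($O = \frac{1}{\left(-104\right) \left(-80\right)} = \frac{1}{8320} \approx 0.00012019$)
$\left(O + k\right) - -6348 = \left(\frac{1}{8320} + 1916\right) - -6348 = \frac{15941121}{8320} + 6348 = \frac{68756481}{8320}$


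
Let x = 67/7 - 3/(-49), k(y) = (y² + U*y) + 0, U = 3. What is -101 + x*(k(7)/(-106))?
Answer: -39831/371 ≈ -107.36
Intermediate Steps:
k(y) = y² + 3*y (k(y) = (y² + 3*y) + 0 = y² + 3*y)
x = 472/49 (x = 67*(⅐) - 3*(-1/49) = 67/7 + 3/49 = 472/49 ≈ 9.6327)
-101 + x*(k(7)/(-106)) = -101 + 472*((7*(3 + 7))/(-106))/49 = -101 + 472*((7*10)*(-1/106))/49 = -101 + 472*(70*(-1/106))/49 = -101 + (472/49)*(-35/53) = -101 - 2360/371 = -39831/371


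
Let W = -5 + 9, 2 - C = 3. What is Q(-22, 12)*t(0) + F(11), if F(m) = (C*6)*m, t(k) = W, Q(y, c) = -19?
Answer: -142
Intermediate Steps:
C = -1 (C = 2 - 1*3 = 2 - 3 = -1)
W = 4
t(k) = 4
F(m) = -6*m (F(m) = (-1*6)*m = -6*m)
Q(-22, 12)*t(0) + F(11) = -19*4 - 6*11 = -76 - 66 = -142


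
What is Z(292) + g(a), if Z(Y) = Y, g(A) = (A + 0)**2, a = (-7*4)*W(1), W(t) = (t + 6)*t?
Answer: 38708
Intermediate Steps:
W(t) = t*(6 + t) (W(t) = (6 + t)*t = t*(6 + t))
a = -196 (a = (-7*4)*(1*(6 + 1)) = -28*7 = -196)
g(A) = A**2
Z(292) + g(a) = 292 + (-196)**2 = 292 + 38416 = 38708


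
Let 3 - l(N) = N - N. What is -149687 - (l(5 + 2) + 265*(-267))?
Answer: -78935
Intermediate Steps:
l(N) = 3 (l(N) = 3 - (N - N) = 3 - 1*0 = 3 + 0 = 3)
-149687 - (l(5 + 2) + 265*(-267)) = -149687 - (3 + 265*(-267)) = -149687 - (3 - 70755) = -149687 - 1*(-70752) = -149687 + 70752 = -78935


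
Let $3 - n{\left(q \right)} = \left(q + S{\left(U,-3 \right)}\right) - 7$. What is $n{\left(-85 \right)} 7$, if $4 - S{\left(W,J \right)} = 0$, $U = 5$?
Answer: $637$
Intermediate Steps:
$S{\left(W,J \right)} = 4$ ($S{\left(W,J \right)} = 4 - 0 = 4 + 0 = 4$)
$n{\left(q \right)} = 6 - q$ ($n{\left(q \right)} = 3 - \left(\left(q + 4\right) - 7\right) = 3 - \left(\left(4 + q\right) - 7\right) = 3 - \left(-3 + q\right) = 6 - q$)
$n{\left(-85 \right)} 7 = \left(6 - -85\right) 7 = \left(6 + 85\right) 7 = 91 \cdot 7 = 637$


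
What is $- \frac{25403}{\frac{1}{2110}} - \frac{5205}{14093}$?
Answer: $- \frac{755389455895}{14093} \approx -5.36 \cdot 10^{7}$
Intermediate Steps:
$- \frac{25403}{\frac{1}{2110}} - \frac{5205}{14093} = - 25403 \frac{1}{\frac{1}{2110}} - \frac{5205}{14093} = \left(-25403\right) 2110 - \frac{5205}{14093} = -53600330 - \frac{5205}{14093} = - \frac{755389455895}{14093}$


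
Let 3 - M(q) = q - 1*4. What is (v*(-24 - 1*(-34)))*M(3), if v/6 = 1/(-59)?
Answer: -240/59 ≈ -4.0678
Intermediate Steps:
M(q) = 7 - q (M(q) = 3 - (q - 1*4) = 3 - (q - 4) = 3 - (-4 + q) = 3 + (4 - q) = 7 - q)
v = -6/59 (v = 6/(-59) = 6*(-1/59) = -6/59 ≈ -0.10169)
(v*(-24 - 1*(-34)))*M(3) = (-6*(-24 - 1*(-34))/59)*(7 - 1*3) = (-6*(-24 + 34)/59)*(7 - 3) = -6/59*10*4 = -60/59*4 = -240/59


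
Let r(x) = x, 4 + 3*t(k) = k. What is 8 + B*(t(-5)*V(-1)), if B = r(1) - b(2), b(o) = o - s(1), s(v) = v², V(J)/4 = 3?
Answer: 8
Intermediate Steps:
t(k) = -4/3 + k/3
V(J) = 12 (V(J) = 4*3 = 12)
b(o) = -1 + o (b(o) = o - 1*1² = o - 1*1 = o - 1 = -1 + o)
B = 0 (B = 1 - (-1 + 2) = 1 - 1*1 = 1 - 1 = 0)
8 + B*(t(-5)*V(-1)) = 8 + 0*((-4/3 + (⅓)*(-5))*12) = 8 + 0*((-4/3 - 5/3)*12) = 8 + 0*(-3*12) = 8 + 0*(-36) = 8 + 0 = 8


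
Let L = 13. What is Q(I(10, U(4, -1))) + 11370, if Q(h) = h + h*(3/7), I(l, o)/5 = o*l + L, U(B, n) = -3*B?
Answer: 74240/7 ≈ 10606.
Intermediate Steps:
I(l, o) = 65 + 5*l*o (I(l, o) = 5*(o*l + 13) = 5*(l*o + 13) = 5*(13 + l*o) = 65 + 5*l*o)
Q(h) = 10*h/7 (Q(h) = h + h*(3*(⅐)) = h + h*(3/7) = h + 3*h/7 = 10*h/7)
Q(I(10, U(4, -1))) + 11370 = 10*(65 + 5*10*(-3*4))/7 + 11370 = 10*(65 + 5*10*(-12))/7 + 11370 = 10*(65 - 600)/7 + 11370 = (10/7)*(-535) + 11370 = -5350/7 + 11370 = 74240/7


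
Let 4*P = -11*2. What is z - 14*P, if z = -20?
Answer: 57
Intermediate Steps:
P = -11/2 (P = (-11*2)/4 = (1/4)*(-22) = -11/2 ≈ -5.5000)
z - 14*P = -20 - 14*(-11/2) = -20 + 77 = 57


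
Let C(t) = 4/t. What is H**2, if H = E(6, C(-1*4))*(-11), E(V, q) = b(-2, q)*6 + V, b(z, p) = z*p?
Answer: 39204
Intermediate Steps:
b(z, p) = p*z
E(V, q) = V - 12*q (E(V, q) = (q*(-2))*6 + V = -2*q*6 + V = -12*q + V = V - 12*q)
H = -198 (H = (6 - 48/((-1*4)))*(-11) = (6 - 48/(-4))*(-11) = (6 - 48*(-1)/4)*(-11) = (6 - 12*(-1))*(-11) = (6 + 12)*(-11) = 18*(-11) = -198)
H**2 = (-198)**2 = 39204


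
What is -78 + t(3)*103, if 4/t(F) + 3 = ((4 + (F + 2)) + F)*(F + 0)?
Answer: -2162/33 ≈ -65.515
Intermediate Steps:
t(F) = 4/(-3 + F*(6 + 2*F)) (t(F) = 4/(-3 + ((4 + (F + 2)) + F)*(F + 0)) = 4/(-3 + ((4 + (2 + F)) + F)*F) = 4/(-3 + ((6 + F) + F)*F) = 4/(-3 + (6 + 2*F)*F) = 4/(-3 + F*(6 + 2*F)))
-78 + t(3)*103 = -78 + (4/(-3 + 2*3**2 + 6*3))*103 = -78 + (4/(-3 + 2*9 + 18))*103 = -78 + (4/(-3 + 18 + 18))*103 = -78 + (4/33)*103 = -78 + 412/33 = -2162/33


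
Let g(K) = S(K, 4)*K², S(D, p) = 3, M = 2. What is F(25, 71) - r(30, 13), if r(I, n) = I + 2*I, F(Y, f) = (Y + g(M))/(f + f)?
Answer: -12743/142 ≈ -89.739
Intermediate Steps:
g(K) = 3*K²
F(Y, f) = (12 + Y)/(2*f) (F(Y, f) = (Y + 3*2²)/(f + f) = (Y + 3*4)/((2*f)) = (Y + 12)*(1/(2*f)) = (12 + Y)*(1/(2*f)) = (12 + Y)/(2*f))
r(I, n) = 3*I
F(25, 71) - r(30, 13) = (½)*(12 + 25)/71 - 3*30 = (½)*(1/71)*37 - 1*90 = 37/142 - 90 = -12743/142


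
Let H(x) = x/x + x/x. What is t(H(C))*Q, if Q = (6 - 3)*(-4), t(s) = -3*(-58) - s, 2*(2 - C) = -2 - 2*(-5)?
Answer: -2064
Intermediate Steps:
C = -2 (C = 2 - (-2 - 2*(-5))/2 = 2 - (-2 + 10)/2 = 2 - 1/2*8 = 2 - 4 = -2)
H(x) = 2 (H(x) = 1 + 1 = 2)
t(s) = 174 - s
Q = -12 (Q = 3*(-4) = -12)
t(H(C))*Q = (174 - 1*2)*(-12) = (174 - 2)*(-12) = 172*(-12) = -2064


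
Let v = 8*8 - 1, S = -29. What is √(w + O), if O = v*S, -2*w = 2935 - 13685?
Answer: 2*√887 ≈ 59.565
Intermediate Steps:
v = 63 (v = 64 - 1 = 63)
w = 5375 (w = -(2935 - 13685)/2 = -½*(-10750) = 5375)
O = -1827 (O = 63*(-29) = -1827)
√(w + O) = √(5375 - 1827) = √3548 = 2*√887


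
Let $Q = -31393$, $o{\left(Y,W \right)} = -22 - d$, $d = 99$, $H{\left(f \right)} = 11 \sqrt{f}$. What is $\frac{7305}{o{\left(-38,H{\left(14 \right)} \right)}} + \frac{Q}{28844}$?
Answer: $- \frac{214503973}{3490124} \approx -61.46$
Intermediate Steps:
$o{\left(Y,W \right)} = -121$ ($o{\left(Y,W \right)} = -22 - 99 = -121$)
$\frac{7305}{o{\left(-38,H{\left(14 \right)} \right)}} + \frac{Q}{28844} = \frac{7305}{-121} - \frac{31393}{28844} = 7305 \left(- \frac{1}{121}\right) - \frac{31393}{28844} = - \frac{7305}{121} - \frac{31393}{28844} = - \frac{214503973}{3490124}$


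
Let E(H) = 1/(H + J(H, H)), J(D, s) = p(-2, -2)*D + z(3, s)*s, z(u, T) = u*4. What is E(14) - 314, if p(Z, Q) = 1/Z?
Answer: -54949/175 ≈ -313.99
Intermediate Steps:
p(Z, Q) = 1/Z
z(u, T) = 4*u
J(D, s) = 12*s - D/2 (J(D, s) = D/(-2) + (4*3)*s = -D/2 + 12*s = 12*s - D/2)
E(H) = 2/(25*H) (E(H) = 1/(H + (12*H - H/2)) = 1/(H + 23*H/2) = 1/(25*H/2) = 2/(25*H))
E(14) - 314 = (2/25)/14 - 314 = (2/25)*(1/14) - 314 = 1/175 - 314 = -54949/175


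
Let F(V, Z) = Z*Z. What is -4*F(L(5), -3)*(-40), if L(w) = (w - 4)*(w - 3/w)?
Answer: 1440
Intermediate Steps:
L(w) = (-4 + w)*(w - 3/w)
F(V, Z) = Z**2
-4*F(L(5), -3)*(-40) = -4*(-3)**2*(-40) = -4*9*(-40) = -36*(-40) = 1440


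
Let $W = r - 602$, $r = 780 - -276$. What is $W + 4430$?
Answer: $4884$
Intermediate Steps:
$r = 1056$ ($r = 780 + 276 = 1056$)
$W = 454$ ($W = 1056 - 602 = 454$)
$W + 4430 = 454 + 4430 = 4884$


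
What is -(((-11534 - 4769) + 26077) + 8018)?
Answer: -17792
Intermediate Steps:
-(((-11534 - 4769) + 26077) + 8018) = -((-16303 + 26077) + 8018) = -(9774 + 8018) = -1*17792 = -17792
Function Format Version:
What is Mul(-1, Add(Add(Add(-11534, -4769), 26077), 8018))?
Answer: -17792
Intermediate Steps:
Mul(-1, Add(Add(Add(-11534, -4769), 26077), 8018)) = Mul(-1, Add(Add(-16303, 26077), 8018)) = Mul(-1, Add(9774, 8018)) = Mul(-1, 17792) = -17792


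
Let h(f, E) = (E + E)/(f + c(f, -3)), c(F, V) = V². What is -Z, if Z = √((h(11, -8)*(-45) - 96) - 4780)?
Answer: -22*I*√10 ≈ -69.57*I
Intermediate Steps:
h(f, E) = 2*E/(9 + f) (h(f, E) = (E + E)/(f + (-3)²) = (2*E)/(f + 9) = (2*E)/(9 + f) = 2*E/(9 + f))
Z = 22*I*√10 (Z = √(((2*(-8)/(9 + 11))*(-45) - 96) - 4780) = √(((2*(-8)/20)*(-45) - 96) - 4780) = √(((2*(-8)*(1/20))*(-45) - 96) - 4780) = √((-⅘*(-45) - 96) - 4780) = √((36 - 96) - 4780) = √(-60 - 4780) = √(-4840) = 22*I*√10 ≈ 69.57*I)
-Z = -22*I*√10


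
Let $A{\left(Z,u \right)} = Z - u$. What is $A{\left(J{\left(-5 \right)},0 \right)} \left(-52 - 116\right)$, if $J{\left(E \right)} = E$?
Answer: $840$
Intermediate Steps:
$A{\left(J{\left(-5 \right)},0 \right)} \left(-52 - 116\right) = \left(-5 - 0\right) \left(-52 - 116\right) = \left(-5 + 0\right) \left(-168\right) = \left(-5\right) \left(-168\right) = 840$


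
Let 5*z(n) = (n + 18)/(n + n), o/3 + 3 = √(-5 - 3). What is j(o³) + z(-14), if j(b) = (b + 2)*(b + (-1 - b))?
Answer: -42596/35 - 1026*I*√2 ≈ -1217.0 - 1451.0*I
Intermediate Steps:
o = -9 + 6*I*√2 (o = -9 + 3*√(-5 - 3) = -9 + 3*√(-8) = -9 + 3*(2*I*√2) = -9 + 6*I*√2 ≈ -9.0 + 8.4853*I)
j(b) = -2 - b (j(b) = (2 + b)*(-1) = -2 - b)
z(n) = (18 + n)/(10*n) (z(n) = ((n + 18)/(n + n))/5 = ((18 + n)/((2*n)))/5 = ((18 + n)*(1/(2*n)))/5 = ((18 + n)/(2*n))/5 = (18 + n)/(10*n))
j(o³) + z(-14) = (-2 - (-9 + 6*I*√2)³) + (⅒)*(18 - 14)/(-14) = (-2 - (-9 + 6*I*√2)³) + (⅒)*(-1/14)*4 = (-2 - (-9 + 6*I*√2)³) - 1/35 = -71/35 - (-9 + 6*I*√2)³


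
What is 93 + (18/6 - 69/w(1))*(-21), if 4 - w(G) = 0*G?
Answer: 1569/4 ≈ 392.25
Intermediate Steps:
w(G) = 4 (w(G) = 4 - 0*G = 4 - 1*0 = 4 + 0 = 4)
93 + (18/6 - 69/w(1))*(-21) = 93 + (18/6 - 69/4)*(-21) = 93 + (18*(⅙) - 69*¼)*(-21) = 93 + (3 - 69/4)*(-21) = 93 - 57/4*(-21) = 93 + 1197/4 = 1569/4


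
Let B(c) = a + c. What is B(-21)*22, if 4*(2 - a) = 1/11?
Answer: -837/2 ≈ -418.50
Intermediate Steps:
a = 87/44 (a = 2 - 1/4/11 = 2 - 1/4*1/11 = 2 - 1/44 = 87/44 ≈ 1.9773)
B(c) = 87/44 + c
B(-21)*22 = (87/44 - 21)*22 = -837/44*22 = -837/2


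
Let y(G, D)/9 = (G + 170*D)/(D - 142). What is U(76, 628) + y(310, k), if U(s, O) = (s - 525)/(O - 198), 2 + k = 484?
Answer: 7953871/3655 ≈ 2176.2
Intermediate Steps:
k = 482 (k = -2 + 484 = 482)
U(s, O) = (-525 + s)/(-198 + O)
y(G, D) = 9*(G + 170*D)/(-142 + D) (y(G, D) = 9*((G + 170*D)/(D - 142)) = 9*((G + 170*D)/(-142 + D)) = 9*(G + 170*D)/(-142 + D))
U(76, 628) + y(310, k) = (-525 + 76)/(-198 + 628) + 9*(310 + 170*482)/(-142 + 482) = -449/430 + 9*(310 + 81940)/340 = (1/430)*(-449) + 9*(1/340)*82250 = -449/430 + 74025/34 = 7953871/3655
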